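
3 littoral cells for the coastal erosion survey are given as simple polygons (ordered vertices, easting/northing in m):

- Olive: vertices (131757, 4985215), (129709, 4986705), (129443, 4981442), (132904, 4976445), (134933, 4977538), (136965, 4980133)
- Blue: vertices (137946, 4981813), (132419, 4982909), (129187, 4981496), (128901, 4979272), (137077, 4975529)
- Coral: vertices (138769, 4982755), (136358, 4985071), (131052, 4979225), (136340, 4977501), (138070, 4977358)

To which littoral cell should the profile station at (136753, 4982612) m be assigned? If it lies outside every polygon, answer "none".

Cast a ray rightward from (136753, 4982612). For each polygon, the edges (by vertex number in listed order) whose endpoints lie on opposite sides of northing = 4982612, where each meets that height, and whether that is right or left of the point:
Olive: 2–3 at easting≈129502.1 (left), 6–1 at easting≈134424.5 (left) → 0 crossings.
Blue: 1–2 at easting≈133916.7 (left), 2–3 at easting≈131739.7 (left) → 0 crossings.
Coral: 2–3 at easting≈134126.1 (left), 5–1 at easting≈138750.5 (right) → 1 crossing.
Only Coral has an odd count, so the point is inside Coral.

Coral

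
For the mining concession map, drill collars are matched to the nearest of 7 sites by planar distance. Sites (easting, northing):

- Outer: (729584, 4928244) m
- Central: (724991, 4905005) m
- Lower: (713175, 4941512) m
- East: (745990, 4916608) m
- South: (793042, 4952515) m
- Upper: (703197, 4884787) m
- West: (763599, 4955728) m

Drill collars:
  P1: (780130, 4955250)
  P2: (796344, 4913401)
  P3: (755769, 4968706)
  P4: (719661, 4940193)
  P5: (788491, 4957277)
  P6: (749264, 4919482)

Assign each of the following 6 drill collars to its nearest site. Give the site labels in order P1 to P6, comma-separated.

P1 → South (d²=174199969.00)
P2 → South (d²=1540808200.00)
P3 → West (d²=229737384.00)
P4 → Lower (d²=43807957.00)
P5 → South (d²=43388245.00)
P6 → East (d²=18978952.00)

South, South, West, Lower, South, East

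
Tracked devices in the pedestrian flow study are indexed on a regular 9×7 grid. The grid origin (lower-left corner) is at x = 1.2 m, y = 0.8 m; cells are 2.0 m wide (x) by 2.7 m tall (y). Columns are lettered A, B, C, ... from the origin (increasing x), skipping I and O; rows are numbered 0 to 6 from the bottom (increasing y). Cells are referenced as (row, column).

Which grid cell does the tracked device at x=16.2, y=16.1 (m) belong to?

Column index: ⌊(16.2 − 1.2) / 2.0⌋ = ⌊7.500⌋ = 7 → column H
Row offset from origin: ⌊(16.1 − 0.8) / 2.7⌋ = ⌊5.667⌋ = 5 → row 5

(5, H)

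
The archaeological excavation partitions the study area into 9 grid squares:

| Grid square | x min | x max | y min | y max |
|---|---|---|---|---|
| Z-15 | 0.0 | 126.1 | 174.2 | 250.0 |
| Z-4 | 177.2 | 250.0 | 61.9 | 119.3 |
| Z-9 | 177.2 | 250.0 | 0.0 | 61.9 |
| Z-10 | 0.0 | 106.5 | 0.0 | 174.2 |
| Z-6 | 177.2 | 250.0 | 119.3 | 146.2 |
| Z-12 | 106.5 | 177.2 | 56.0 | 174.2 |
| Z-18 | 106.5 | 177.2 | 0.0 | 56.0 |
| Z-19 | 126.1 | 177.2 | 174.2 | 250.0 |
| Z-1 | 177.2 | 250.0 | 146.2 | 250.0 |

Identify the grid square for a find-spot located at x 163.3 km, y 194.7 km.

The point has x = 163.3 and y = 194.7.
Only Z-19 satisfies 126.1 ≤ x ≤ 177.2 and 174.2 ≤ y ≤ 250.0.

Z-19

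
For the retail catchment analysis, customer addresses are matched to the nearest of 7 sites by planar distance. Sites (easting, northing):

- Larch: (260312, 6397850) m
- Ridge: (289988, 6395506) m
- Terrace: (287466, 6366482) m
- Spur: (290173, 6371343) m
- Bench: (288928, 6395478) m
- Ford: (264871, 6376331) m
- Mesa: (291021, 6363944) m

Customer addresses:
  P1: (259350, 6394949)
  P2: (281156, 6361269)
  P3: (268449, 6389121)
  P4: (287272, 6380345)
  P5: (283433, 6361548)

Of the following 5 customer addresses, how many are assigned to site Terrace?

2

P1 → Larch
P2 → Terrace
P3 → Larch
P4 → Spur
P5 → Terrace
2 of the 5 go to Terrace.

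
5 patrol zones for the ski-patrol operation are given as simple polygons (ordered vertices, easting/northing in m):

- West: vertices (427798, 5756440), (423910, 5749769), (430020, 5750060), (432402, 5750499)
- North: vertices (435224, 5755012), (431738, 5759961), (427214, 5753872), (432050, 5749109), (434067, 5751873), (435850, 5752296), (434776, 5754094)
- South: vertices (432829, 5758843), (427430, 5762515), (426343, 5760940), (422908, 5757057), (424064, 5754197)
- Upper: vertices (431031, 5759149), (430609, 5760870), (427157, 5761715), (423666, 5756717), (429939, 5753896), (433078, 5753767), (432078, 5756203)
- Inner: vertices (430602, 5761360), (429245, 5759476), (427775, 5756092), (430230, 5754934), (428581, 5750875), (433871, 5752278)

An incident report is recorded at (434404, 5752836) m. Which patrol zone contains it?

Cast a ray rightward from (434404, 5752836). For each polygon, the edges (by vertex number in listed order) whose endpoints lie on opposite sides of northing = 5752836, where each meets that height, and whether that is right or left of the point:
West: 1–2 at easting≈425697.5 (left), 4–1 at easting≈430590.9 (left) → 0 crossings.
North: 3–4 at easting≈428265.9 (left), 6–7 at easting≈435527.4 (right) → 1 crossing.
South: no edge straddles that height → 0 crossings.
Upper: no edge straddles that height → 0 crossings.
Inner: 4–5 at easting≈429377.7 (left), 6–1 at easting≈433670.2 (left) → 0 crossings.
Only North has an odd count, so the point is inside North.

North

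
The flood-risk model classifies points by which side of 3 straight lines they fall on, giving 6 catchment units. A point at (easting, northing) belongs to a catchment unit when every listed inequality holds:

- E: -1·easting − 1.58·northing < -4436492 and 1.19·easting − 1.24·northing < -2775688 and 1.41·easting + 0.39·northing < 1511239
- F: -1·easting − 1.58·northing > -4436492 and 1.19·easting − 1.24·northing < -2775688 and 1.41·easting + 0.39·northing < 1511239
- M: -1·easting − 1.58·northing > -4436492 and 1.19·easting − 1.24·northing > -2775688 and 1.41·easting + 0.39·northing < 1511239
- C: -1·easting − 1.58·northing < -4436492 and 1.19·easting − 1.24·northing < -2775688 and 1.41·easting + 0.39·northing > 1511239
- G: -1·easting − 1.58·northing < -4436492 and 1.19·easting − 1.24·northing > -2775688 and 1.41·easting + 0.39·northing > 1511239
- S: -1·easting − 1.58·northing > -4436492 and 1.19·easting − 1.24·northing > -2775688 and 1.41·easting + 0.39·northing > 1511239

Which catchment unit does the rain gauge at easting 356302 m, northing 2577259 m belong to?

-1·356302 − 1.58·2577259 = -4428371.220, which is > -4436492
1.19·356302 − 1.24·2577259 = -2771801.780, which is > -2775688
1.41·356302 + 0.39·2577259 = 1507516.830, which is < 1511239
This sign pattern matches M.

M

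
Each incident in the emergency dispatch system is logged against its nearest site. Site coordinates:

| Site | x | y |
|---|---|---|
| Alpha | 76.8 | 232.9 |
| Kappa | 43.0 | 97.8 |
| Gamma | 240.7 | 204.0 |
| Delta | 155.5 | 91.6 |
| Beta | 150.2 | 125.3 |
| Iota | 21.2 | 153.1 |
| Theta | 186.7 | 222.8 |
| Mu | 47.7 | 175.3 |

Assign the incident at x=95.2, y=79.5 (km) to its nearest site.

Squared distances to each site:
Alpha: 23870.120; Kappa: 3059.730; Gamma: 36670.500; Delta: 3782.500; Beta: 5122.640; Iota: 10892.960; Theta: 28907.140; Mu: 11433.890.
Minimum at Kappa.

Kappa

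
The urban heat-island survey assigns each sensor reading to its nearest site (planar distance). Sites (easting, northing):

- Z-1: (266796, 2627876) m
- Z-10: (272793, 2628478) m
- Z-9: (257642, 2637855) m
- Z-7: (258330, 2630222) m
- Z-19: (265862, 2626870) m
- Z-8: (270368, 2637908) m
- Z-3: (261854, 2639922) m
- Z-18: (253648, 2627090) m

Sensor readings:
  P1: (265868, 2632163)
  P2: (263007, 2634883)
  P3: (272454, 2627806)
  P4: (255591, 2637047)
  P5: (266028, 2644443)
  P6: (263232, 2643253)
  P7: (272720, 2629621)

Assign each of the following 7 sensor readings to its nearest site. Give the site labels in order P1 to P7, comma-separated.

Z-1, Z-3, Z-10, Z-9, Z-3, Z-3, Z-10

P1 → Z-1 (d²=19239553.00)
P2 → Z-3 (d²=26720930.00)
P3 → Z-10 (d²=566505.00)
P4 → Z-9 (d²=4859465.00)
P5 → Z-3 (d²=37861717.00)
P6 → Z-3 (d²=12994445.00)
P7 → Z-10 (d²=1311778.00)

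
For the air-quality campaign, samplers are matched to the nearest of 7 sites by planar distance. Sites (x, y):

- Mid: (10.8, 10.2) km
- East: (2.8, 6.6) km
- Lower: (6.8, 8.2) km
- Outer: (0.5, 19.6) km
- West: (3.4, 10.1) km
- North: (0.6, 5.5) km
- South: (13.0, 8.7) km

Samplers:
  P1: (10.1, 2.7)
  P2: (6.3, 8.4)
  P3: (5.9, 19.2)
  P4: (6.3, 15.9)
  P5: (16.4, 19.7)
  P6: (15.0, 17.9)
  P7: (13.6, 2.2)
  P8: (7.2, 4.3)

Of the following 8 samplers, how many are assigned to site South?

1

P1 → Lower
P2 → Lower
P3 → Outer
P4 → West
P5 → Mid
P6 → Mid
P7 → South
P8 → Lower
1 of the 8 goes to South.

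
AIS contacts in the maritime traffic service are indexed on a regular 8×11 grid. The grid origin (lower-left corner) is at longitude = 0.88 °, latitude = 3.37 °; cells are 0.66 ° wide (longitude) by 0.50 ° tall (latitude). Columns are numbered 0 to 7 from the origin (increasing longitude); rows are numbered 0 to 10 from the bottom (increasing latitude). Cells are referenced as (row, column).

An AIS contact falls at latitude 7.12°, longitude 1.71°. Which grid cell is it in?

Column index: ⌊(1.71 − 0.88) / 0.66⌋ = ⌊1.258⌋ = 1
Row offset from origin: ⌊(7.12 − 3.37) / 0.50⌋ = ⌊7.500⌋ = 7 → row 7

(7, 1)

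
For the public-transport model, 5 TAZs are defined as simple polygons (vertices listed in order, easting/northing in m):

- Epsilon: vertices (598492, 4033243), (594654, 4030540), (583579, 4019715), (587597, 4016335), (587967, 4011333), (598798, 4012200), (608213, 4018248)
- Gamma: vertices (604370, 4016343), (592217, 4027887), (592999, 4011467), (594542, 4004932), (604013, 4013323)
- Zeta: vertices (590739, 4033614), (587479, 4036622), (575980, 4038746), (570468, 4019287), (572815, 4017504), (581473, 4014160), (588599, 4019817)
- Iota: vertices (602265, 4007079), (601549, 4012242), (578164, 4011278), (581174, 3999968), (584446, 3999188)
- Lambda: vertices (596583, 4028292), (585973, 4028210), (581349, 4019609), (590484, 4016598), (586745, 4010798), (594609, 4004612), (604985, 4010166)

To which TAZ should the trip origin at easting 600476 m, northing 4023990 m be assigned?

Epsilon

Cast a ray rightward from (600476, 4023990). For each polygon, the edges (by vertex number in listed order) whose endpoints lie on opposite sides of northing = 4023990, where each meets that height, and whether that is right or left of the point:
Epsilon: 2–3 at easting≈587952.7 (left), 7–1 at easting≈604490.6 (right) → 1 crossing.
Gamma: 1–2 at easting≈596319.6 (left), 2–3 at easting≈592402.6 (left) → 0 crossings.
Zeta: 3–4 at easting≈571800.2 (left), 7–1 at easting≈589246.3 (left) → 0 crossings.
Iota: no edge straddles that height → 0 crossings.
Lambda: 2–3 at easting≈583704.3 (left), 7–1 at easting≈598577.1 (left) → 0 crossings.
Only Epsilon has an odd count, so the point is inside Epsilon.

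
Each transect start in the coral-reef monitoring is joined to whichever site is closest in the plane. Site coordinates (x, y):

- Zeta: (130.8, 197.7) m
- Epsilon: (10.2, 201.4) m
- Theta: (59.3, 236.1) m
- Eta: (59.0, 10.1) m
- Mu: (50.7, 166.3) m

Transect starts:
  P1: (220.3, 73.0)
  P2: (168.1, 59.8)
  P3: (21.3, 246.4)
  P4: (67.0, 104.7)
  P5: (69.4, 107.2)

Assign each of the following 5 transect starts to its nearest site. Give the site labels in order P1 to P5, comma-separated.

P1 → Zeta (d²=23560.34)
P2 → Eta (d²=14372.90)
P3 → Theta (d²=1550.09)
P4 → Mu (d²=4060.25)
P5 → Mu (d²=3842.50)

Zeta, Eta, Theta, Mu, Mu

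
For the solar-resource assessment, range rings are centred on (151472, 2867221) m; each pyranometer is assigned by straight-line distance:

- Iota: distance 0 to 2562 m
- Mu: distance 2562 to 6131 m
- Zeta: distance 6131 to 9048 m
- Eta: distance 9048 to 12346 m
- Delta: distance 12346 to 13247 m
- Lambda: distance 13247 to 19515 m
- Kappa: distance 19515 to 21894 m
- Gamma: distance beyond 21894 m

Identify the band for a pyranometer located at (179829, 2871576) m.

Distance = √((179829−151472)² + (2871576−2867221)²) = √(804119449.000 + 18966025.000) = 28689.466 m.
21894 ≤ 28689.466 < ∞ → Gamma.

Gamma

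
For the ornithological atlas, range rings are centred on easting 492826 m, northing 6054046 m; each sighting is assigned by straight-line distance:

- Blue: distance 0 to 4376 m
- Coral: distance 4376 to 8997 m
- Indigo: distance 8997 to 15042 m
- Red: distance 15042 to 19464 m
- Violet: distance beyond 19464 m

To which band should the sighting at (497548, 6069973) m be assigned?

Distance = √((497548−492826)² + (6069973−6054046)²) = √(22297284.000 + 253669329.000) = 16612.243 m.
15042 ≤ 16612.243 < 19464 → Red.

Red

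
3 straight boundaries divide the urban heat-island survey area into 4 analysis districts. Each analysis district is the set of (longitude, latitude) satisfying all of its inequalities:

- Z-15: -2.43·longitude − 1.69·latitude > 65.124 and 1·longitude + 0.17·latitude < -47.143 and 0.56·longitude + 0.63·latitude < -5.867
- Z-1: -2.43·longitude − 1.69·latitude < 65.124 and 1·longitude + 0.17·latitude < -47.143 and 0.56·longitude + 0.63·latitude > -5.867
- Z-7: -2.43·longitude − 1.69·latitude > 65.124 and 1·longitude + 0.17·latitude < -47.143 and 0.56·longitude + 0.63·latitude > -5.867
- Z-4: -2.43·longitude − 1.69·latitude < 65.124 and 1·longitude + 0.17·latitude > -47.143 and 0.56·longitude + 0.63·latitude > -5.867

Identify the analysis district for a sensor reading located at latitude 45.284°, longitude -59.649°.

-2.43·-59.649 − 1.69·45.284 = 68.417, which is > 65.124
1·-59.649 + 0.17·45.284 = -51.951, which is < -47.143
0.56·-59.649 + 0.63·45.284 = -4.875, which is > -5.867
This sign pattern matches Z-7.

Z-7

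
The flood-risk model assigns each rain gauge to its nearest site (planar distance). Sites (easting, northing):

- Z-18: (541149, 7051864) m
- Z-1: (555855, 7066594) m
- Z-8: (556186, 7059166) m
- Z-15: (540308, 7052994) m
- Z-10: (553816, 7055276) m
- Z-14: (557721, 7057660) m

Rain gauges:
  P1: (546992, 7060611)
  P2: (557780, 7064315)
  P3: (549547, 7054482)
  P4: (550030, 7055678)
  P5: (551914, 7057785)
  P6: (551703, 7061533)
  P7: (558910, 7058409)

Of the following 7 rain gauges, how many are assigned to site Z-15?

P1 → Z-10
P2 → Z-1
P3 → Z-10
P4 → Z-10
P5 → Z-10
P6 → Z-8
P7 → Z-14
0 of the 7 go to Z-15.

0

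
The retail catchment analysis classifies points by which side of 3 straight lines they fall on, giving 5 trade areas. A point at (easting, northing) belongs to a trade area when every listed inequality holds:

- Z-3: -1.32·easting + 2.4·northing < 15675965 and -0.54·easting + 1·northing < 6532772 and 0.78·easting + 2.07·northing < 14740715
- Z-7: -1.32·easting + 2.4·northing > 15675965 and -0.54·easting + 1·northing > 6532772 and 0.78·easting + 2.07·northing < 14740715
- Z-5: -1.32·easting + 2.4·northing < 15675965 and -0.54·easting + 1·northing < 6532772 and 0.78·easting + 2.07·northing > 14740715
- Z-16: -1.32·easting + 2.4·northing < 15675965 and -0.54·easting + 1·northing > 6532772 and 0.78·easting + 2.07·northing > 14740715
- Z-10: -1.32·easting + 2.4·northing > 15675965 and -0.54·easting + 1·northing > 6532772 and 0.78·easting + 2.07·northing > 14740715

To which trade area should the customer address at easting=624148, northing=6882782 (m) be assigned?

-1.32·624148 + 2.4·6882782 = 15694801.440, which is > 15675965
-0.54·624148 + 1·6882782 = 6545742.080, which is > 6532772
0.78·624148 + 2.07·6882782 = 14734194.180, which is < 14740715
This sign pattern matches Z-7.

Z-7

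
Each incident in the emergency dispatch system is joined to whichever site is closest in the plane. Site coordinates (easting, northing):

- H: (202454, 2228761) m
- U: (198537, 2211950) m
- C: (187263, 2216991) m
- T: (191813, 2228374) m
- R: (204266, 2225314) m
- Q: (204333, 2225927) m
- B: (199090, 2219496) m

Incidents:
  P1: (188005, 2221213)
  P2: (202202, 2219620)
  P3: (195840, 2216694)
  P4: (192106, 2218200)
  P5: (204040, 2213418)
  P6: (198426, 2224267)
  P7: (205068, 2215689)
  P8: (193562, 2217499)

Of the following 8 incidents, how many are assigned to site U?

P1 → C
P2 → B
P3 → B
P4 → C
P5 → U
P6 → B
P7 → B
P8 → B
1 of the 8 goes to U.

1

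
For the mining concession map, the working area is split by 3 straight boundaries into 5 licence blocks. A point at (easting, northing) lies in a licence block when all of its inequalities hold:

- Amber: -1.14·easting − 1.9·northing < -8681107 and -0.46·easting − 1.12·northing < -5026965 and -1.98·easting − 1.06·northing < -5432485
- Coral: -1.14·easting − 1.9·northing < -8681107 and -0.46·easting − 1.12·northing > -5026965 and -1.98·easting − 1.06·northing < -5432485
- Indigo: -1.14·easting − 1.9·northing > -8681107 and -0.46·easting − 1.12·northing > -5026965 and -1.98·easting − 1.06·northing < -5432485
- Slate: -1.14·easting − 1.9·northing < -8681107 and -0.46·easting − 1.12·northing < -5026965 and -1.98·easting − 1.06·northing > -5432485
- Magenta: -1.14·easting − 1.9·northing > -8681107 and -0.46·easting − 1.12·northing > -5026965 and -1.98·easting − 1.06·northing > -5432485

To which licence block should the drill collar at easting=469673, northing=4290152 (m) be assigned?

-1.14·469673 − 1.9·4290152 = -8686716.020, which is < -8681107
-0.46·469673 − 1.12·4290152 = -5021019.820, which is > -5026965
-1.98·469673 − 1.06·4290152 = -5477513.660, which is < -5432485
This sign pattern matches Coral.

Coral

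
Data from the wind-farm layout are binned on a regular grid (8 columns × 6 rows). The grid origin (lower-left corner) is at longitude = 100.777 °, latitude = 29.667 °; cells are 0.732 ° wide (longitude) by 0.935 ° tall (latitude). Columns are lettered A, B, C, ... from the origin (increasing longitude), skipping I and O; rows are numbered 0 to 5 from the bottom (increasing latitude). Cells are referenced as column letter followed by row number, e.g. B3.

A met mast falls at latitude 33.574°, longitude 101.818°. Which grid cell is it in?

Column index: ⌊(101.818 − 100.777) / 0.732⌋ = ⌊1.422⌋ = 1 → column B
Row offset from origin: ⌊(33.574 − 29.667) / 0.935⌋ = ⌊4.179⌋ = 4 → row 4

B4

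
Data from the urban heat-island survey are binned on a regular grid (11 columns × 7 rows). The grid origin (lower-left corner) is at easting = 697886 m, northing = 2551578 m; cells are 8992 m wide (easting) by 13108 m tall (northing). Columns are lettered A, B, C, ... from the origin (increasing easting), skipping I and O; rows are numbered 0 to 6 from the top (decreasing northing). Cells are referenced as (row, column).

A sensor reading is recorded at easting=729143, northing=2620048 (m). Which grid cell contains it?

(1, D)

Column index: ⌊(729143 − 697886) / 8992⌋ = ⌊3.476⌋ = 3 → column D
Row offset from origin: ⌊(2620048 − 2551578) / 13108⌋ = ⌊5.224⌋ = 5 → row 1 (counted from top)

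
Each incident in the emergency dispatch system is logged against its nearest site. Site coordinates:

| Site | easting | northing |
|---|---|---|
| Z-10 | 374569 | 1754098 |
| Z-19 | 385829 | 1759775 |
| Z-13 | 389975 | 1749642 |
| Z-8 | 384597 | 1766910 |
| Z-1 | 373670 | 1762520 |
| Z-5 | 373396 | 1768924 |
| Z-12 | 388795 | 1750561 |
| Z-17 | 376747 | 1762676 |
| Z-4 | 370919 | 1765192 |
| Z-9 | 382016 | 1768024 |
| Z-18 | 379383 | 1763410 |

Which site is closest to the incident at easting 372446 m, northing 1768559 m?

Squared distances to each site:
Z-10: 213627650.000; Z-19: 256263345.000; Z-13: 665118730.000; Z-8: 150366002.000; Z-1: 37967697.000; Z-5: 1035725.000; Z-12: 591217805.000; Z-17: 53108290.000; Z-4: 13668418.000; Z-9: 91871125.000; Z-18: 74634170.000.
Minimum at Z-5.

Z-5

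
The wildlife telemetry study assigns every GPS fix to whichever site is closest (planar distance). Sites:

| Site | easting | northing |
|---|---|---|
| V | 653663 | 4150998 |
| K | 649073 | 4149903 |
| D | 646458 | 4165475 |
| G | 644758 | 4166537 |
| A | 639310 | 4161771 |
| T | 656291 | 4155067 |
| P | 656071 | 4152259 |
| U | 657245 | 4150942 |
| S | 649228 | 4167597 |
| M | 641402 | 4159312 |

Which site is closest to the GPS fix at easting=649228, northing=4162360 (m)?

D

Squared distances to each site:
V: 148764269.000; K: 155200874.000; D: 17376125.000; G: 37428229.000; A: 98713645.000; T: 103073818.000; P: 148856850.000; U: 194643013.000; S: 27426169.000; M: 70536580.000.
Minimum at D.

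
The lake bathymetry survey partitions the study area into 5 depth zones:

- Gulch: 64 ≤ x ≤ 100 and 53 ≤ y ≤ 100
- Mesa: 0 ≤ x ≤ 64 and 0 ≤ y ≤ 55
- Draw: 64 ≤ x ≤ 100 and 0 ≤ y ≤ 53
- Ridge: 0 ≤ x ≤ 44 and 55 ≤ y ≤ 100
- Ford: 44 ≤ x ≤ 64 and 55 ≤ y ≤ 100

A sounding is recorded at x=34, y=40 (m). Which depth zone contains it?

The point has x = 34 and y = 40.
Only Mesa satisfies 0 ≤ x ≤ 64 and 0 ≤ y ≤ 55.

Mesa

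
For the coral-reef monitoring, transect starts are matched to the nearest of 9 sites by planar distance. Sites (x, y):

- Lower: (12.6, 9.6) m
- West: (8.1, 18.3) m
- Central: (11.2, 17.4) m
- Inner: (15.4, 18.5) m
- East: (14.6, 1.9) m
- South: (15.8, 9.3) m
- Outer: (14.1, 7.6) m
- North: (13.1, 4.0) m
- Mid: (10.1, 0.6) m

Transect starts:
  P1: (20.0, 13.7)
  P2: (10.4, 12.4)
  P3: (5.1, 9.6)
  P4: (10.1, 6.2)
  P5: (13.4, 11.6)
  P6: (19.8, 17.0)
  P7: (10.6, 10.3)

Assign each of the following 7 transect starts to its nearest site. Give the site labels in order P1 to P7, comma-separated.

South, Lower, Lower, North, Lower, Inner, Lower

P1 → South (d²=37.00)
P2 → Lower (d²=12.68)
P3 → Lower (d²=56.25)
P4 → North (d²=13.84)
P5 → Lower (d²=4.64)
P6 → Inner (d²=21.61)
P7 → Lower (d²=4.49)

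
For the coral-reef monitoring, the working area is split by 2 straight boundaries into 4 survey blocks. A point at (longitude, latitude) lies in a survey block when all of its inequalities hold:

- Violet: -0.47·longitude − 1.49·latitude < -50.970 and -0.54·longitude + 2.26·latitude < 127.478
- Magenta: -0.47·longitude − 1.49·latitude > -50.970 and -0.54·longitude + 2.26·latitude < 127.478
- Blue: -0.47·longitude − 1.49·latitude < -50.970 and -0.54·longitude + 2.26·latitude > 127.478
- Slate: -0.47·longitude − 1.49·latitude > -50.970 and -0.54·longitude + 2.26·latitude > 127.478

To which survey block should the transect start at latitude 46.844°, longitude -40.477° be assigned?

Slate

-0.47·-40.477 − 1.49·46.844 = -50.773, which is > -50.970
-0.54·-40.477 + 2.26·46.844 = 127.725, which is > 127.478
This sign pattern matches Slate.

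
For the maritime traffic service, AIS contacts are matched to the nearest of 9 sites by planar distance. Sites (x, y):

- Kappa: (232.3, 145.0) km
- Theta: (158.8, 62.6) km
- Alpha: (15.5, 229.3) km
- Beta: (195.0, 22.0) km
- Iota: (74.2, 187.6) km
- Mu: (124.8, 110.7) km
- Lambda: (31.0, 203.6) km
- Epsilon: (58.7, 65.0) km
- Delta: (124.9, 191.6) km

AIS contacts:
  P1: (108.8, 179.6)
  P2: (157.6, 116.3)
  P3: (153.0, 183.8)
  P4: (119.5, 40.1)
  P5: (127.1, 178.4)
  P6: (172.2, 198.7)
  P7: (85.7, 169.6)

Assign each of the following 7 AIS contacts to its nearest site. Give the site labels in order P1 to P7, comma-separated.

Delta, Mu, Delta, Theta, Delta, Delta, Iota

P1 → Delta (d²=403.21)
P2 → Mu (d²=1107.20)
P3 → Delta (d²=850.45)
P4 → Theta (d²=2050.74)
P5 → Delta (d²=179.08)
P6 → Delta (d²=2287.70)
P7 → Iota (d²=456.25)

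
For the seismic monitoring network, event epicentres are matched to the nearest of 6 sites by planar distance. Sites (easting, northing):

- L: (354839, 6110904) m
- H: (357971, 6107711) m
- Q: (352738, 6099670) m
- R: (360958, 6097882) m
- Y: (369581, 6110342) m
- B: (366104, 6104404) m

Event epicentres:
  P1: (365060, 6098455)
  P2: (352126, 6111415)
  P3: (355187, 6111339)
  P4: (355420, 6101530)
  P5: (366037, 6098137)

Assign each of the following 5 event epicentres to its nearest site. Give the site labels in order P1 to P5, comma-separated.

R, L, L, Q, R

P1 → R (d²=17154733.00)
P2 → L (d²=7621490.00)
P3 → L (d²=310329.00)
P4 → Q (d²=10652724.00)
P5 → R (d²=25861266.00)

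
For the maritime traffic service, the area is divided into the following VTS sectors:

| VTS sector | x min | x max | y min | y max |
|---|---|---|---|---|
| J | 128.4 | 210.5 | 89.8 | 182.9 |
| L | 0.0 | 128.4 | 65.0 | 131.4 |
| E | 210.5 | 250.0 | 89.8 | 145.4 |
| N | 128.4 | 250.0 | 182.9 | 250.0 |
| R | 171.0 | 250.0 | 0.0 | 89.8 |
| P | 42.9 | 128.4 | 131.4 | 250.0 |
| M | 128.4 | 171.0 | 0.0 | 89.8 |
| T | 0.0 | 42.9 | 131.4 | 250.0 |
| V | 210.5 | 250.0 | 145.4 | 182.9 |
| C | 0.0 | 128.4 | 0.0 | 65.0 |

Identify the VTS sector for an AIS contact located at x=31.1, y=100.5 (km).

The point has x = 31.1 and y = 100.5.
Only L satisfies 0.0 ≤ x ≤ 128.4 and 65.0 ≤ y ≤ 131.4.

L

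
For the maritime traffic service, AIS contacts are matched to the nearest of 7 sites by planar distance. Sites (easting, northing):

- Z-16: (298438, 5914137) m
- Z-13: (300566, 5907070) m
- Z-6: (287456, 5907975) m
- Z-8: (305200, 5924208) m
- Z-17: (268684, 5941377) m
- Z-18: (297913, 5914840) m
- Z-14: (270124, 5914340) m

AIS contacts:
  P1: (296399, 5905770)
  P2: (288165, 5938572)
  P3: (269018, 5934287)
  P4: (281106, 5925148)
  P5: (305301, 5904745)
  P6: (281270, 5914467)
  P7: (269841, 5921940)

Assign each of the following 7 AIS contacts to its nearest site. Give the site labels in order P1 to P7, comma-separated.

Z-13, Z-17, Z-17, Z-14, Z-13, Z-6, Z-14

P1 → Z-13 (d²=19053889.00)
P2 → Z-17 (d²=387377386.00)
P3 → Z-17 (d²=50379656.00)
P4 → Z-14 (d²=237417188.00)
P5 → Z-13 (d²=27825850.00)
P6 → Z-6 (d²=80412660.00)
P7 → Z-14 (d²=57840089.00)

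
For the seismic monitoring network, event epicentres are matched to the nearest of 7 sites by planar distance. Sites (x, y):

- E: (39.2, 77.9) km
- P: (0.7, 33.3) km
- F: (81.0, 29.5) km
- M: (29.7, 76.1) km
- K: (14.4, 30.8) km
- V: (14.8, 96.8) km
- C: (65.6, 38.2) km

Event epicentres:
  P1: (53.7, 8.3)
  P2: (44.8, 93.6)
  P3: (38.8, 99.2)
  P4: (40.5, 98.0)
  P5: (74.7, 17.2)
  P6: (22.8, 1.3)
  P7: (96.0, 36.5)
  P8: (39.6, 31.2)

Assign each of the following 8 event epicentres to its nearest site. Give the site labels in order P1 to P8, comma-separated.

C, E, E, E, F, K, F, K

P1 → C (d²=1035.62)
P2 → E (d²=277.85)
P3 → E (d²=453.85)
P4 → E (d²=405.70)
P5 → F (d²=190.98)
P6 → K (d²=940.81)
P7 → F (d²=274.00)
P8 → K (d²=635.20)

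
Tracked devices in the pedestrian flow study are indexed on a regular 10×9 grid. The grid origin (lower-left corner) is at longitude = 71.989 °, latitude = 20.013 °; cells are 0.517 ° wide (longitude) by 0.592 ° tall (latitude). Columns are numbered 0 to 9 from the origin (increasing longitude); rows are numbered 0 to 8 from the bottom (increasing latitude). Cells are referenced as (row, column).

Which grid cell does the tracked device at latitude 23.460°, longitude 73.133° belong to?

(5, 2)

Column index: ⌊(73.133 − 71.989) / 0.517⌋ = ⌊2.213⌋ = 2
Row offset from origin: ⌊(23.460 − 20.013) / 0.592⌋ = ⌊5.823⌋ = 5 → row 5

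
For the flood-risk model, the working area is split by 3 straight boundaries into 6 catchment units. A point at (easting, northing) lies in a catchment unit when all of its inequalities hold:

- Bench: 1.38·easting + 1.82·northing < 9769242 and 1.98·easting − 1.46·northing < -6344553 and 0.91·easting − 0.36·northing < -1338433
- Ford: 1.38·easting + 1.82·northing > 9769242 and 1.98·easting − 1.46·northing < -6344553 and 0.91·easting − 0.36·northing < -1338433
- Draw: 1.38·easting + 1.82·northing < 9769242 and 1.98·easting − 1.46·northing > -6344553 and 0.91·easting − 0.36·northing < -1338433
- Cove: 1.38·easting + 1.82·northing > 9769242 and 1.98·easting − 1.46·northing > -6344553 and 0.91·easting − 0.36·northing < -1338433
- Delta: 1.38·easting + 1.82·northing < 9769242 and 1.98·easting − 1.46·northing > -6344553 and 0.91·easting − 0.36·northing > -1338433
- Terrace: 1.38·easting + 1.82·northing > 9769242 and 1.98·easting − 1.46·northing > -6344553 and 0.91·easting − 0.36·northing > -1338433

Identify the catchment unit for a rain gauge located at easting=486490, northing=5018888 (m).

1.38·486490 + 1.82·5018888 = 9805732.360, which is > 9769242
1.98·486490 − 1.46·5018888 = -6364326.280, which is < -6344553
0.91·486490 − 0.36·5018888 = -1364093.780, which is < -1338433
This sign pattern matches Ford.

Ford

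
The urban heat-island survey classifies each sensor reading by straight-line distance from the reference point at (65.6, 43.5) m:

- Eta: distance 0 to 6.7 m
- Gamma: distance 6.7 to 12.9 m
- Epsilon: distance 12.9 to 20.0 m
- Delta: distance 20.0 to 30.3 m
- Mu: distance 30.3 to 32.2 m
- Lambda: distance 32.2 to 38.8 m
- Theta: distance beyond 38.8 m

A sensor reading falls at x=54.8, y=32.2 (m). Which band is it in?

Epsilon

Distance = √((54.8−65.6)² + (32.2−43.5)²) = √(116.640 + 127.690) = 15.631 m.
12.9 ≤ 15.631 < 20.0 → Epsilon.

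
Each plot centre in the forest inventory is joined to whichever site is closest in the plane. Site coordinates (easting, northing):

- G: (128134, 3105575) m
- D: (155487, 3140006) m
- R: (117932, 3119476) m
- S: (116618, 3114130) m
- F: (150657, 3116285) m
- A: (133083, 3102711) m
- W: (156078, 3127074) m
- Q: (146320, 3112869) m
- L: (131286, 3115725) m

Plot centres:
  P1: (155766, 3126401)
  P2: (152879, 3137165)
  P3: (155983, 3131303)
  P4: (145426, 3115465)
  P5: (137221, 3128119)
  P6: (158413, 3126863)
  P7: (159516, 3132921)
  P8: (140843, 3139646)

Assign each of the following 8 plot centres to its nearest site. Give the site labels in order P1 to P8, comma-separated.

W, D, W, Q, L, W, W, D

P1 → W (d²=550273.00)
P2 → D (d²=14872945.00)
P3 → W (d²=17893466.00)
P4 → Q (d²=7538452.00)
P5 → L (d²=188835461.00)
P6 → W (d²=5496746.00)
P7 → W (d²=46007253.00)
P8 → D (d²=214576336.00)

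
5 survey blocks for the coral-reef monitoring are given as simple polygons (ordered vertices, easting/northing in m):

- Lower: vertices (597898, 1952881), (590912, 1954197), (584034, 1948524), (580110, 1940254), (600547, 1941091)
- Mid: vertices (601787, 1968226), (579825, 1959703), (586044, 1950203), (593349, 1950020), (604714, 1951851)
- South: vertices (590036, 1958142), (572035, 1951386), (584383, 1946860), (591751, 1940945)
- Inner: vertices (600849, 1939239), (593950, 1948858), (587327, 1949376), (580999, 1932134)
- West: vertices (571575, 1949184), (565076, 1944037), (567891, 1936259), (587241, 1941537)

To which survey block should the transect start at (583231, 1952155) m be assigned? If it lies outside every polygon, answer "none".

Cast a ray rightward from (583231, 1952155). For each polygon, the edges (by vertex number in listed order) whose endpoints lie on opposite sides of northing = 1952155, where each meets that height, and whether that is right or left of the point:
Lower: 2–3 at easting≈588436.3 (right), 5–1 at easting≈598061.1 (right) → 2 crossings.
Mid: 2–3 at easting≈584766.2 (right), 5–1 at easting≈604659.7 (right) → 2 crossings.
South: 1–2 at easting≈574084.0 (left), 4–1 at easting≈590633.1 (right) → 1 crossing.
Inner: no edge straddles that height → 0 crossings.
West: no edge straddles that height → 0 crossings.
Only South has an odd count, so the point is inside South.

South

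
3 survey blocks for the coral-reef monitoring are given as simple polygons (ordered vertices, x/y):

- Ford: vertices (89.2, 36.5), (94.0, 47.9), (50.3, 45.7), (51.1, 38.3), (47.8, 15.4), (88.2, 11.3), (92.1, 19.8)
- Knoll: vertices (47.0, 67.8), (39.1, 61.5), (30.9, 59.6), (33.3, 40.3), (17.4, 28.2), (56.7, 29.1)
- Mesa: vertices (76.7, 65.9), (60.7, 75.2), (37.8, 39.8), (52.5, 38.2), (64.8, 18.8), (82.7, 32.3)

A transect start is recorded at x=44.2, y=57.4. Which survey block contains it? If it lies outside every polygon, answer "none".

Knoll

Cast a ray rightward from (44.2, 57.4). For each polygon, the edges (by vertex number in listed order) whose endpoints lie on opposite sides of y = 57.4, where each meets that height, and whether that is right or left of the point:
Ford: no edge straddles that height → 0 crossings.
Knoll: 3–4 at x≈31.17 (left), 6–1 at x≈49.61 (right) → 1 crossing.
Mesa: 2–3 at x≈49.19 (right), 6–1 at x≈78.22 (right) → 2 crossings.
Only Knoll has an odd count, so the point is inside Knoll.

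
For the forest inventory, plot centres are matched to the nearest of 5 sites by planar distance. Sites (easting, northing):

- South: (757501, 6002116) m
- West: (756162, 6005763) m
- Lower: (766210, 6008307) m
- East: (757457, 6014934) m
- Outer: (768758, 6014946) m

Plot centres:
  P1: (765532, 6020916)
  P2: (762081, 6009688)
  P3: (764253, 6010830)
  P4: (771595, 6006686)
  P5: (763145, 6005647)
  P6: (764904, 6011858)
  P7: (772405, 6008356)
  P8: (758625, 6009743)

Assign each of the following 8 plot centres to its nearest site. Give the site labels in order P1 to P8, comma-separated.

Outer, Lower, Lower, Lower, Lower, Lower, Lower, West

P1 → Outer (d²=46047976.00)
P2 → Lower (d²=18955802.00)
P3 → Lower (d²=10195378.00)
P4 → Lower (d²=31625866.00)
P5 → Lower (d²=16469825.00)
P6 → Lower (d²=14315237.00)
P7 → Lower (d²=38380426.00)
P8 → West (d²=21906769.00)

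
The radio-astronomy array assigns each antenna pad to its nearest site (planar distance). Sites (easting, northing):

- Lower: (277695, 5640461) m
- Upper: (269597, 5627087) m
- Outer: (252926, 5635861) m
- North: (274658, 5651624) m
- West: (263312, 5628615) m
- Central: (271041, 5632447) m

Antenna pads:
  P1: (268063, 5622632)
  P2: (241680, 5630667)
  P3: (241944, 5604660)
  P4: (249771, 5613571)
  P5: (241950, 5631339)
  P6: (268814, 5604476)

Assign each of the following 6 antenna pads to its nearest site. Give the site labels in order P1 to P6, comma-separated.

P1 → Upper (d²=22200181.00)
P2 → Outer (d²=153450152.00)
P3 → West (d²=1030433449.00)
P4 → West (d²=409680617.00)
P5 → Outer (d²=140921060.00)
P6 → Upper (d²=511870410.00)

Upper, Outer, West, West, Outer, Upper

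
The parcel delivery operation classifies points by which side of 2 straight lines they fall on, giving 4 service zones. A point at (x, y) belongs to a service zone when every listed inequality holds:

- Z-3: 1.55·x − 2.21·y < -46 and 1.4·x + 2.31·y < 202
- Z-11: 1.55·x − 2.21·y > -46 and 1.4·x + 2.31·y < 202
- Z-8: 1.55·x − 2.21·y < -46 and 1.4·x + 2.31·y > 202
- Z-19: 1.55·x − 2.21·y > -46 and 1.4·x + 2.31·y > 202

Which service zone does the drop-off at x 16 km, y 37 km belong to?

Z-3

1.55·16 − 2.21·37 = -56.970, which is < -46
1.4·16 + 2.31·37 = 107.870, which is < 202
This sign pattern matches Z-3.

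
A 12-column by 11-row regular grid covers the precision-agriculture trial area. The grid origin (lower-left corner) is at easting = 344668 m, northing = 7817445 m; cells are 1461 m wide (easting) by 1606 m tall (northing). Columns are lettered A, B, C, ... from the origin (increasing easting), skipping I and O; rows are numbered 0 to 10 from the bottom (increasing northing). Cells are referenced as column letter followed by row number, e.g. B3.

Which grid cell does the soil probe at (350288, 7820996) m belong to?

D2

Column index: ⌊(350288 − 344668) / 1461⌋ = ⌊3.847⌋ = 3 → column D
Row offset from origin: ⌊(7820996 − 7817445) / 1606⌋ = ⌊2.211⌋ = 2 → row 2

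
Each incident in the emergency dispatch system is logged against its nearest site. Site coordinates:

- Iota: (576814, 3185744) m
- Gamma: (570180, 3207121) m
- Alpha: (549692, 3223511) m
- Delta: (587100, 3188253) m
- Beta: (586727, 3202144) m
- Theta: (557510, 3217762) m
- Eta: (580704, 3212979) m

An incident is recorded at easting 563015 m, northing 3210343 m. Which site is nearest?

Gamma

Squared distances to each site:
Iota: 795523202.000; Gamma: 61718509.000; Alpha: 350898553.000; Delta: 1068055325.000; Beta: 629482545.000; Theta: 85346586.000; Eta: 319849217.000.
Minimum at Gamma.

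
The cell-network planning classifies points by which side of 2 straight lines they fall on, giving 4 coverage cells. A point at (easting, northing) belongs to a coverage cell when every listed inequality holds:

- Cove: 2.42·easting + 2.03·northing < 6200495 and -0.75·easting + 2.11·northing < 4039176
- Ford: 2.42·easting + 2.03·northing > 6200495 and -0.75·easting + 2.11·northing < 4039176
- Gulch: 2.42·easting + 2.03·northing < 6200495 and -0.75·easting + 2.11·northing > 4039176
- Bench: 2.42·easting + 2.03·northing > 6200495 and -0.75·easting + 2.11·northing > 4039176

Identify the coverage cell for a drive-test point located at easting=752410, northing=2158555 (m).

2.42·752410 + 2.03·2158555 = 6202698.850, which is > 6200495
-0.75·752410 + 2.11·2158555 = 3990243.550, which is < 4039176
This sign pattern matches Ford.

Ford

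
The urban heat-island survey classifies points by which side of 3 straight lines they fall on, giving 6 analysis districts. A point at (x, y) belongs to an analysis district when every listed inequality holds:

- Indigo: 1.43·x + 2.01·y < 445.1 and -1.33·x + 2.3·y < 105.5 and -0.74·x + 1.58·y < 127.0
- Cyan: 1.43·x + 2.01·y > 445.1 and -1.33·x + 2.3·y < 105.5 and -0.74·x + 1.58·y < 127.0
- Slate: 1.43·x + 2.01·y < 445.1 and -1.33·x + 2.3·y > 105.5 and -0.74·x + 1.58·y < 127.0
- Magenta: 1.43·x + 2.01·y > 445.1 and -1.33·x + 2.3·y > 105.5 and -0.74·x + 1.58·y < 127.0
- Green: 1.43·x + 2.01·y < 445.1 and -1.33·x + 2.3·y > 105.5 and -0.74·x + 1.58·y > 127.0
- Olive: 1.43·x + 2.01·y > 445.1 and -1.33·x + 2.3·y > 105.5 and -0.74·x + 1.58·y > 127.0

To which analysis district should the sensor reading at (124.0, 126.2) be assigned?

Slate

1.43·124.0 + 2.01·126.2 = 430.982, which is < 445.1
-1.33·124.0 + 2.3·126.2 = 125.340, which is > 105.5
-0.74·124.0 + 1.58·126.2 = 107.636, which is < 127.0
This sign pattern matches Slate.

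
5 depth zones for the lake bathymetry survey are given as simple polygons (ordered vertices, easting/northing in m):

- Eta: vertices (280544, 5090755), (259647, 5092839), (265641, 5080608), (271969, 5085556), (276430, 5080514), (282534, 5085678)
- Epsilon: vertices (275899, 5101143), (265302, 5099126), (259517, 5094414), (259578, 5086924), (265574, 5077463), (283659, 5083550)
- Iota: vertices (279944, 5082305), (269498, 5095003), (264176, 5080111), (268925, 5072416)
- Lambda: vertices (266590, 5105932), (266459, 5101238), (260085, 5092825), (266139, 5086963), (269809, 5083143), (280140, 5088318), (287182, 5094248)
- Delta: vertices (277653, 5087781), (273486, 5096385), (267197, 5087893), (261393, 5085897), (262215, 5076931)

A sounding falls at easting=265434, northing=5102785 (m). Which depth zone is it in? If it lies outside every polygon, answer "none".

Cast a ray rightward from (265434, 5102785). For each polygon, the edges (by vertex number in listed order) whose endpoints lie on opposite sides of northing = 5102785, where each meets that height, and whether that is right or left of the point:
Eta: no edge straddles that height → 0 crossings.
Epsilon: no edge straddles that height → 0 crossings.
Iota: no edge straddles that height → 0 crossings.
Lambda: 1–2 at easting≈266502.2 (right), 7–1 at easting≈272136.3 (right) → 2 crossings.
Delta: no edge straddles that height → 0 crossings.
All counts are even, so the point lies outside every listed polygon.

none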